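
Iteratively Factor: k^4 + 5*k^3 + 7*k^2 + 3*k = (k + 1)*(k^3 + 4*k^2 + 3*k) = (k + 1)^2*(k^2 + 3*k) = k*(k + 1)^2*(k + 3)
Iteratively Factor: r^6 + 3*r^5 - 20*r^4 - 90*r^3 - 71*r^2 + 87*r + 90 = (r + 3)*(r^5 - 20*r^3 - 30*r^2 + 19*r + 30) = (r - 5)*(r + 3)*(r^4 + 5*r^3 + 5*r^2 - 5*r - 6) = (r - 5)*(r - 1)*(r + 3)*(r^3 + 6*r^2 + 11*r + 6) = (r - 5)*(r - 1)*(r + 1)*(r + 3)*(r^2 + 5*r + 6) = (r - 5)*(r - 1)*(r + 1)*(r + 3)^2*(r + 2)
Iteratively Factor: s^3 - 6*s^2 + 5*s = (s - 1)*(s^2 - 5*s) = (s - 5)*(s - 1)*(s)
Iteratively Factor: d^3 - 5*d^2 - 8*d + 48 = (d + 3)*(d^2 - 8*d + 16) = (d - 4)*(d + 3)*(d - 4)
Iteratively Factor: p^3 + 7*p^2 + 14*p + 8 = (p + 1)*(p^2 + 6*p + 8) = (p + 1)*(p + 4)*(p + 2)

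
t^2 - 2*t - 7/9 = (t - 7/3)*(t + 1/3)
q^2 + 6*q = q*(q + 6)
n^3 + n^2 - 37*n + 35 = (n - 5)*(n - 1)*(n + 7)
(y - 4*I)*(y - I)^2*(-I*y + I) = -I*y^4 - 6*y^3 + I*y^3 + 6*y^2 + 9*I*y^2 + 4*y - 9*I*y - 4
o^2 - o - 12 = (o - 4)*(o + 3)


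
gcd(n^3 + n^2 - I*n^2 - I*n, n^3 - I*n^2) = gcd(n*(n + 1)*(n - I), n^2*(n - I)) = n^2 - I*n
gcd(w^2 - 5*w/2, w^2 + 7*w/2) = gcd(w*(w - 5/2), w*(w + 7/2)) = w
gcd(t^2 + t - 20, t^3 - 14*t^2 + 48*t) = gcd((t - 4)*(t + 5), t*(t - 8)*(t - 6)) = 1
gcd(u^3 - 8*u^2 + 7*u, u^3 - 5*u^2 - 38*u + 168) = u - 7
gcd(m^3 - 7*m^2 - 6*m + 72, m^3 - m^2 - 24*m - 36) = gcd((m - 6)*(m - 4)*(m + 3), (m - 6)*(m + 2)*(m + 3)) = m^2 - 3*m - 18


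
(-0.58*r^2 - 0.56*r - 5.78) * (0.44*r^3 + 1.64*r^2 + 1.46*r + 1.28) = -0.2552*r^5 - 1.1976*r^4 - 4.3084*r^3 - 11.0392*r^2 - 9.1556*r - 7.3984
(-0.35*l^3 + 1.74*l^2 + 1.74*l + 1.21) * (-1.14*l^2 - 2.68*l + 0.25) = 0.399*l^5 - 1.0456*l^4 - 6.7343*l^3 - 5.6076*l^2 - 2.8078*l + 0.3025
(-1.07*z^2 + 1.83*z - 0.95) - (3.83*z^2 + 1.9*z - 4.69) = -4.9*z^2 - 0.0699999999999998*z + 3.74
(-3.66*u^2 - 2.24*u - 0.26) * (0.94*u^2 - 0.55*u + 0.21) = -3.4404*u^4 - 0.0925999999999996*u^3 + 0.219*u^2 - 0.3274*u - 0.0546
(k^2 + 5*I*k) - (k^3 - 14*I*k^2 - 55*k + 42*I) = -k^3 + k^2 + 14*I*k^2 + 55*k + 5*I*k - 42*I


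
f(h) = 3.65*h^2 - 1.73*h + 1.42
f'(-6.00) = -45.53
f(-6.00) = 143.20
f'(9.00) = 63.97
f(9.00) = 281.50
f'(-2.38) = -19.10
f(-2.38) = 26.21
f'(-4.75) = -36.40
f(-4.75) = 91.99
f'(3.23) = 21.85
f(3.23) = 33.91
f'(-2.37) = -19.03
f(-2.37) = 26.02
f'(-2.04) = -16.62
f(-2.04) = 20.14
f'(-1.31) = -11.29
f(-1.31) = 9.95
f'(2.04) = 13.16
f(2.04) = 13.08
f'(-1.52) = -12.83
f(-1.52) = 12.48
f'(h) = 7.3*h - 1.73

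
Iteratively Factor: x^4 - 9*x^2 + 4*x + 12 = (x + 1)*(x^3 - x^2 - 8*x + 12) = (x - 2)*(x + 1)*(x^2 + x - 6) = (x - 2)^2*(x + 1)*(x + 3)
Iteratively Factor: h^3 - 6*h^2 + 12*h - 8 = (h - 2)*(h^2 - 4*h + 4) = (h - 2)^2*(h - 2)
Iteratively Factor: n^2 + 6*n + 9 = (n + 3)*(n + 3)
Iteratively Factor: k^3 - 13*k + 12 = (k + 4)*(k^2 - 4*k + 3) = (k - 1)*(k + 4)*(k - 3)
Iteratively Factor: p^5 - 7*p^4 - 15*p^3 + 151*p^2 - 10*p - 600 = (p - 5)*(p^4 - 2*p^3 - 25*p^2 + 26*p + 120) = (p - 5)*(p - 3)*(p^3 + p^2 - 22*p - 40) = (p - 5)^2*(p - 3)*(p^2 + 6*p + 8) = (p - 5)^2*(p - 3)*(p + 2)*(p + 4)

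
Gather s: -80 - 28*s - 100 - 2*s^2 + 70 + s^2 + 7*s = -s^2 - 21*s - 110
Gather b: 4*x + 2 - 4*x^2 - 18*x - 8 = -4*x^2 - 14*x - 6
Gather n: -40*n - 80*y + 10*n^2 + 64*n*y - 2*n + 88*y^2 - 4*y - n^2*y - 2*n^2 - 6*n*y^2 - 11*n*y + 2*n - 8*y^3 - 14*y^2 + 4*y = n^2*(8 - y) + n*(-6*y^2 + 53*y - 40) - 8*y^3 + 74*y^2 - 80*y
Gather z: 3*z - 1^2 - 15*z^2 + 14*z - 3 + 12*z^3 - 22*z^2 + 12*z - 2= 12*z^3 - 37*z^2 + 29*z - 6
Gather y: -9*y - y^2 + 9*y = -y^2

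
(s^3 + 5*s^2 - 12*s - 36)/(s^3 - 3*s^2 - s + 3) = (s^2 + 8*s + 12)/(s^2 - 1)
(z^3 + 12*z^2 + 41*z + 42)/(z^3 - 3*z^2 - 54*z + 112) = (z^2 + 5*z + 6)/(z^2 - 10*z + 16)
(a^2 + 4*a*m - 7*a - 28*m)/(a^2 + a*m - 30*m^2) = (a^2 + 4*a*m - 7*a - 28*m)/(a^2 + a*m - 30*m^2)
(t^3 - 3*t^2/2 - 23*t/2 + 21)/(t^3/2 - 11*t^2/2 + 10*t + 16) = (2*t^3 - 3*t^2 - 23*t + 42)/(t^3 - 11*t^2 + 20*t + 32)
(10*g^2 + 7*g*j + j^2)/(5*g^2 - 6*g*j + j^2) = (10*g^2 + 7*g*j + j^2)/(5*g^2 - 6*g*j + j^2)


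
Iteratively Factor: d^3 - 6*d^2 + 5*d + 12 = (d - 4)*(d^2 - 2*d - 3) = (d - 4)*(d + 1)*(d - 3)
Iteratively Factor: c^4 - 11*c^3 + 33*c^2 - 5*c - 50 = (c + 1)*(c^3 - 12*c^2 + 45*c - 50) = (c - 2)*(c + 1)*(c^2 - 10*c + 25) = (c - 5)*(c - 2)*(c + 1)*(c - 5)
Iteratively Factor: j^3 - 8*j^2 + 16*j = (j - 4)*(j^2 - 4*j) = j*(j - 4)*(j - 4)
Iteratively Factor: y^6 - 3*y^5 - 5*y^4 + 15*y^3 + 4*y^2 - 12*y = (y + 2)*(y^5 - 5*y^4 + 5*y^3 + 5*y^2 - 6*y) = (y - 3)*(y + 2)*(y^4 - 2*y^3 - y^2 + 2*y) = y*(y - 3)*(y + 2)*(y^3 - 2*y^2 - y + 2) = y*(y - 3)*(y + 1)*(y + 2)*(y^2 - 3*y + 2) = y*(y - 3)*(y - 1)*(y + 1)*(y + 2)*(y - 2)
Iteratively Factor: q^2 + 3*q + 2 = (q + 1)*(q + 2)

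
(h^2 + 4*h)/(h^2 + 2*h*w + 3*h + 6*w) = h*(h + 4)/(h^2 + 2*h*w + 3*h + 6*w)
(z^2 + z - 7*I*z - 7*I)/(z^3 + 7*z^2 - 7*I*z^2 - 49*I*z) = (z + 1)/(z*(z + 7))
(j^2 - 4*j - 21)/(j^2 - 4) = (j^2 - 4*j - 21)/(j^2 - 4)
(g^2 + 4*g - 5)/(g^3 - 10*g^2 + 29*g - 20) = (g + 5)/(g^2 - 9*g + 20)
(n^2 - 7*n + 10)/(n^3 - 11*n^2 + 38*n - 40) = 1/(n - 4)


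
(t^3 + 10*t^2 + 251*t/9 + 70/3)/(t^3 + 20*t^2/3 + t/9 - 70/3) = (3*t + 5)/(3*t - 5)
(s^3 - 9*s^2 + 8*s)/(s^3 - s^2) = (s - 8)/s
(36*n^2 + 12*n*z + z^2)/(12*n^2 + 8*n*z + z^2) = (6*n + z)/(2*n + z)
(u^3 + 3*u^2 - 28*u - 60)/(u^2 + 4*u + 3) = (u^3 + 3*u^2 - 28*u - 60)/(u^2 + 4*u + 3)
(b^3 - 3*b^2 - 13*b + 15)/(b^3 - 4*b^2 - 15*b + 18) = (b - 5)/(b - 6)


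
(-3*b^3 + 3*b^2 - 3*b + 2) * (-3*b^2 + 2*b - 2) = 9*b^5 - 15*b^4 + 21*b^3 - 18*b^2 + 10*b - 4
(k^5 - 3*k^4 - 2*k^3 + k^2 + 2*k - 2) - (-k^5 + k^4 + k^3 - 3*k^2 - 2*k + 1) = 2*k^5 - 4*k^4 - 3*k^3 + 4*k^2 + 4*k - 3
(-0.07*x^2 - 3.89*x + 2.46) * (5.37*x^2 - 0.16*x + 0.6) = -0.3759*x^4 - 20.8781*x^3 + 13.7906*x^2 - 2.7276*x + 1.476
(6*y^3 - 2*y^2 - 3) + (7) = 6*y^3 - 2*y^2 + 4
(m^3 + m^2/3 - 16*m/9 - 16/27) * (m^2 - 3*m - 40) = m^5 - 8*m^4/3 - 385*m^3/9 - 232*m^2/27 + 656*m/9 + 640/27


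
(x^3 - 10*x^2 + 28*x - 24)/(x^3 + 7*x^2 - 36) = (x^2 - 8*x + 12)/(x^2 + 9*x + 18)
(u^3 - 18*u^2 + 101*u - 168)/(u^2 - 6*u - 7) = (u^2 - 11*u + 24)/(u + 1)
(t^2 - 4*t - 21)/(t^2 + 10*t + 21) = (t - 7)/(t + 7)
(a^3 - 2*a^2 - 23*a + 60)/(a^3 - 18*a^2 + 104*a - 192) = (a^2 + 2*a - 15)/(a^2 - 14*a + 48)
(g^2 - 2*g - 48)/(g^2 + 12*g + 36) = (g - 8)/(g + 6)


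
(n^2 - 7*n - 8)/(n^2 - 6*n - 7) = (n - 8)/(n - 7)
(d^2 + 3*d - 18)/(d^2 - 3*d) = (d + 6)/d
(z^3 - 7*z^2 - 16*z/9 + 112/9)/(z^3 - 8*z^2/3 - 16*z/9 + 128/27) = 3*(z - 7)/(3*z - 8)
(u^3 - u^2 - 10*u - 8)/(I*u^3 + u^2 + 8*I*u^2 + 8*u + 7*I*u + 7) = I*(-u^2 + 2*u + 8)/(u^2 + u*(7 - I) - 7*I)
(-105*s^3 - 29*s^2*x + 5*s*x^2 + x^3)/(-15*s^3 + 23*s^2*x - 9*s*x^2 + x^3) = (21*s^2 + 10*s*x + x^2)/(3*s^2 - 4*s*x + x^2)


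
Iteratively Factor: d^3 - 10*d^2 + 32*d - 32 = (d - 2)*(d^2 - 8*d + 16) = (d - 4)*(d - 2)*(d - 4)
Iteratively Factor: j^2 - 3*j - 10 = (j + 2)*(j - 5)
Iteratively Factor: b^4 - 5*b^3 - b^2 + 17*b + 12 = (b + 1)*(b^3 - 6*b^2 + 5*b + 12) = (b - 3)*(b + 1)*(b^2 - 3*b - 4) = (b - 4)*(b - 3)*(b + 1)*(b + 1)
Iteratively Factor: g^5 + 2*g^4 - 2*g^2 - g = (g + 1)*(g^4 + g^3 - g^2 - g) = (g + 1)^2*(g^3 - g) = g*(g + 1)^2*(g^2 - 1) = g*(g - 1)*(g + 1)^2*(g + 1)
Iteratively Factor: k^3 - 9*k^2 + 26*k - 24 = (k - 2)*(k^2 - 7*k + 12) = (k - 4)*(k - 2)*(k - 3)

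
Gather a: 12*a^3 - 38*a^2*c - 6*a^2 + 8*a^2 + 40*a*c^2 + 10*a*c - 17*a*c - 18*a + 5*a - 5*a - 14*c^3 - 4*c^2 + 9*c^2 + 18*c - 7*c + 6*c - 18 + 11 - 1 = 12*a^3 + a^2*(2 - 38*c) + a*(40*c^2 - 7*c - 18) - 14*c^3 + 5*c^2 + 17*c - 8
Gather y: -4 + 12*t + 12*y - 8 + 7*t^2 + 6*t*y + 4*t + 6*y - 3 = 7*t^2 + 16*t + y*(6*t + 18) - 15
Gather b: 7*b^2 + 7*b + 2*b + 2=7*b^2 + 9*b + 2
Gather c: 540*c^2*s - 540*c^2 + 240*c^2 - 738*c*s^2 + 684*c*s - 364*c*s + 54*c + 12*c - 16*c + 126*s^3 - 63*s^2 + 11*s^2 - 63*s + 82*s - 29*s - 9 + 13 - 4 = c^2*(540*s - 300) + c*(-738*s^2 + 320*s + 50) + 126*s^3 - 52*s^2 - 10*s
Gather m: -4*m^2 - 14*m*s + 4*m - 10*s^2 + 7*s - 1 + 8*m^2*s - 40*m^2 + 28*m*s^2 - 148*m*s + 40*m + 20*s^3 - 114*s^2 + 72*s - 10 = m^2*(8*s - 44) + m*(28*s^2 - 162*s + 44) + 20*s^3 - 124*s^2 + 79*s - 11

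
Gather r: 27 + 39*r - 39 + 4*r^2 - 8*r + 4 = 4*r^2 + 31*r - 8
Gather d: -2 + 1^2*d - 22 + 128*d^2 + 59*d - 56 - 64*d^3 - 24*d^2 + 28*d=-64*d^3 + 104*d^2 + 88*d - 80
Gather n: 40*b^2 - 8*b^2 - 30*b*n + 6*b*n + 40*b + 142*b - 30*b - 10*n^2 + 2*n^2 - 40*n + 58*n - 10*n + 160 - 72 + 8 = 32*b^2 + 152*b - 8*n^2 + n*(8 - 24*b) + 96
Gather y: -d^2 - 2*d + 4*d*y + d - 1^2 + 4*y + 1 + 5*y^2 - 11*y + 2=-d^2 - d + 5*y^2 + y*(4*d - 7) + 2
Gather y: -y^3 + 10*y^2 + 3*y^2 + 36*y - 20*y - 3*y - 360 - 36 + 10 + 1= -y^3 + 13*y^2 + 13*y - 385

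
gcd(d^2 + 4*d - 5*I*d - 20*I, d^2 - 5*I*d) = d - 5*I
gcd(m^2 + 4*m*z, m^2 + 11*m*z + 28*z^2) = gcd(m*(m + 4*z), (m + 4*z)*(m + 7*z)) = m + 4*z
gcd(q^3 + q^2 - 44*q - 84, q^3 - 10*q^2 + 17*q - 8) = 1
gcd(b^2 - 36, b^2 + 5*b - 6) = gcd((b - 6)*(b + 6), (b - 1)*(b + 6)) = b + 6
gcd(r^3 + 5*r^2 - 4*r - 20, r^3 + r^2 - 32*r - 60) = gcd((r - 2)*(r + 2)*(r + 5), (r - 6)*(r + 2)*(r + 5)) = r^2 + 7*r + 10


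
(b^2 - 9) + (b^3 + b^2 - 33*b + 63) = b^3 + 2*b^2 - 33*b + 54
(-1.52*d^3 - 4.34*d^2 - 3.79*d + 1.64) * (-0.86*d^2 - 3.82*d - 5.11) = 1.3072*d^5 + 9.5388*d^4 + 27.6054*d^3 + 35.2448*d^2 + 13.1021*d - 8.3804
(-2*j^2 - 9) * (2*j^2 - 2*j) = -4*j^4 + 4*j^3 - 18*j^2 + 18*j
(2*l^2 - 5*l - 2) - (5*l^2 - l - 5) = -3*l^2 - 4*l + 3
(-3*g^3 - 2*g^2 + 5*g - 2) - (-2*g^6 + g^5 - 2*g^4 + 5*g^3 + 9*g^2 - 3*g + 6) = 2*g^6 - g^5 + 2*g^4 - 8*g^3 - 11*g^2 + 8*g - 8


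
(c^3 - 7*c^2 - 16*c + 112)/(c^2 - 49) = (c^2 - 16)/(c + 7)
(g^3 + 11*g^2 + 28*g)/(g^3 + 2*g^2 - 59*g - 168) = g*(g + 4)/(g^2 - 5*g - 24)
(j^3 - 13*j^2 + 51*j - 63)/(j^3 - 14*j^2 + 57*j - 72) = (j - 7)/(j - 8)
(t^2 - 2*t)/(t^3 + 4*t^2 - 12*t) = 1/(t + 6)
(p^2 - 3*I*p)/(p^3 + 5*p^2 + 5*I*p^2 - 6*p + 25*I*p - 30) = p*(p - 3*I)/(p^3 + 5*p^2*(1 + I) + p*(-6 + 25*I) - 30)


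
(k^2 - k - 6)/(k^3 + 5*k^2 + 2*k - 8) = (k - 3)/(k^2 + 3*k - 4)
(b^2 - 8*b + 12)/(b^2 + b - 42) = (b - 2)/(b + 7)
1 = 1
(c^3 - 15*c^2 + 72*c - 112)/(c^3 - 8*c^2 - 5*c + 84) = (c - 4)/(c + 3)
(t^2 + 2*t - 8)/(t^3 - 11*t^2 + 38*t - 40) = (t + 4)/(t^2 - 9*t + 20)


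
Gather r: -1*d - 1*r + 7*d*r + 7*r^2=-d + 7*r^2 + r*(7*d - 1)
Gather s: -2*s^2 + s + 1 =-2*s^2 + s + 1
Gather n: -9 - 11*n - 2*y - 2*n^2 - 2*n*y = -2*n^2 + n*(-2*y - 11) - 2*y - 9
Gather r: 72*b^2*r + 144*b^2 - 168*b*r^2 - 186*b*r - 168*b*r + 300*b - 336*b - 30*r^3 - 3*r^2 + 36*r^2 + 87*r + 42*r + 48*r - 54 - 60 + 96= 144*b^2 - 36*b - 30*r^3 + r^2*(33 - 168*b) + r*(72*b^2 - 354*b + 177) - 18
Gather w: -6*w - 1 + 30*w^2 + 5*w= 30*w^2 - w - 1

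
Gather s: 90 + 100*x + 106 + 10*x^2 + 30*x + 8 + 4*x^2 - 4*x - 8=14*x^2 + 126*x + 196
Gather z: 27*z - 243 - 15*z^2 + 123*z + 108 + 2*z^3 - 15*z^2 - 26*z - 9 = 2*z^3 - 30*z^2 + 124*z - 144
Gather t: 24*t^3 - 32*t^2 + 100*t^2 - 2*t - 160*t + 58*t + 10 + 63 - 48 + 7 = 24*t^3 + 68*t^2 - 104*t + 32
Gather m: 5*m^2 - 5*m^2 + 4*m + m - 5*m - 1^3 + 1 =0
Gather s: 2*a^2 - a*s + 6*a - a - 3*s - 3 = 2*a^2 + 5*a + s*(-a - 3) - 3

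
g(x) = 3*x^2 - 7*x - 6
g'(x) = 6*x - 7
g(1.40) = -9.92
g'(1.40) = 1.40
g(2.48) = -4.91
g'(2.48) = 7.88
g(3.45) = 5.56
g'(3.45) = 13.70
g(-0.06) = -5.57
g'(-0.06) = -7.36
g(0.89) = -9.85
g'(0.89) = -1.66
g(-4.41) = 83.21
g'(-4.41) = -33.46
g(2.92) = -0.86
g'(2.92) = 10.52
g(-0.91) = 2.85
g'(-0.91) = -12.46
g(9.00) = 174.00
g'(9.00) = 47.00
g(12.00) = 342.00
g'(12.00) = 65.00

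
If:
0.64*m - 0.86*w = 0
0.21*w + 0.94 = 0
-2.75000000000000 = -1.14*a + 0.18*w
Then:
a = 1.71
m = -6.01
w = -4.48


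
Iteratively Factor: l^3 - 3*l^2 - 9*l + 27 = (l - 3)*(l^2 - 9) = (l - 3)^2*(l + 3)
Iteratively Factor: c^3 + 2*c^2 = (c)*(c^2 + 2*c) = c*(c + 2)*(c)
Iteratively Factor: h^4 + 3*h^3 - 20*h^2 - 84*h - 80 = (h + 4)*(h^3 - h^2 - 16*h - 20) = (h - 5)*(h + 4)*(h^2 + 4*h + 4) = (h - 5)*(h + 2)*(h + 4)*(h + 2)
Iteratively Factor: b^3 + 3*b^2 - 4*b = (b + 4)*(b^2 - b) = b*(b + 4)*(b - 1)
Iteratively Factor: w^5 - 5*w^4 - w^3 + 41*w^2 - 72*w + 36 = (w - 3)*(w^4 - 2*w^3 - 7*w^2 + 20*w - 12) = (w - 3)*(w - 2)*(w^3 - 7*w + 6) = (w - 3)*(w - 2)*(w - 1)*(w^2 + w - 6) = (w - 3)*(w - 2)^2*(w - 1)*(w + 3)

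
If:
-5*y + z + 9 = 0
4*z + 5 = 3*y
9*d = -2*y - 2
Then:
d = -32/51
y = 31/17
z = 2/17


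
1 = 1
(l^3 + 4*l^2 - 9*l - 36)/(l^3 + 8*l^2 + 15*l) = (l^2 + l - 12)/(l*(l + 5))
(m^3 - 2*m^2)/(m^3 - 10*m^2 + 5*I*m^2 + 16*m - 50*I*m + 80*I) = m^2/(m^2 + m*(-8 + 5*I) - 40*I)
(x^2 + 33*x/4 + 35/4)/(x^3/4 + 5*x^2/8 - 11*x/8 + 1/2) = 2*(4*x^2 + 33*x + 35)/(2*x^3 + 5*x^2 - 11*x + 4)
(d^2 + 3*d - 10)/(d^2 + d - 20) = (d - 2)/(d - 4)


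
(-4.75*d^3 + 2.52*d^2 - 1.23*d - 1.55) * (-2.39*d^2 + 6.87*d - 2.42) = 11.3525*d^5 - 38.6553*d^4 + 31.7471*d^3 - 10.844*d^2 - 7.6719*d + 3.751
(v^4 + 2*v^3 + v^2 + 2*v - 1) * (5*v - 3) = 5*v^5 + 7*v^4 - v^3 + 7*v^2 - 11*v + 3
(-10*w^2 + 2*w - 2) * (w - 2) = -10*w^3 + 22*w^2 - 6*w + 4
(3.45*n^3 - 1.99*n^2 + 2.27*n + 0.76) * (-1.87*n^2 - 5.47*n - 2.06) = -6.4515*n^5 - 15.1502*n^4 - 0.466600000000001*n^3 - 9.7387*n^2 - 8.8334*n - 1.5656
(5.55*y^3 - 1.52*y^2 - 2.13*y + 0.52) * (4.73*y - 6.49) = 26.2515*y^4 - 43.2091*y^3 - 0.210099999999999*y^2 + 16.2833*y - 3.3748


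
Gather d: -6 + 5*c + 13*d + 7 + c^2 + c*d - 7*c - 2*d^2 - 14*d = c^2 - 2*c - 2*d^2 + d*(c - 1) + 1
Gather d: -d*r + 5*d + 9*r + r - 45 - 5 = d*(5 - r) + 10*r - 50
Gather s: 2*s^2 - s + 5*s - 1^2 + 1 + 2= 2*s^2 + 4*s + 2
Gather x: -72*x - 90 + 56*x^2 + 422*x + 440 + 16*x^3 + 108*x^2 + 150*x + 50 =16*x^3 + 164*x^2 + 500*x + 400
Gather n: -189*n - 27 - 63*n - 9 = -252*n - 36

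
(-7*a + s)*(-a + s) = 7*a^2 - 8*a*s + s^2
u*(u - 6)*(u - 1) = u^3 - 7*u^2 + 6*u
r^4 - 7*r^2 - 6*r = r*(r - 3)*(r + 1)*(r + 2)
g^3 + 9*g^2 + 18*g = g*(g + 3)*(g + 6)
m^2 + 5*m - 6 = (m - 1)*(m + 6)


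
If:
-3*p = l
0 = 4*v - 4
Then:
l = -3*p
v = 1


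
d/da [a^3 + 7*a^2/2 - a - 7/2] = 3*a^2 + 7*a - 1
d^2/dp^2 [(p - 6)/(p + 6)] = -24/(p + 6)^3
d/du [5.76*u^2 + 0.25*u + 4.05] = 11.52*u + 0.25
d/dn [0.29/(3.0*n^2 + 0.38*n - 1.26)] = (-1.74*n - 0.1102)/(3.0*n^2 + 0.38*n - 1.26)^2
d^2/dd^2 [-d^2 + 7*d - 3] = -2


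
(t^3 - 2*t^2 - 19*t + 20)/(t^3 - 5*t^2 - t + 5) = (t + 4)/(t + 1)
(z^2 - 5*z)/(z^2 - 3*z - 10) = z/(z + 2)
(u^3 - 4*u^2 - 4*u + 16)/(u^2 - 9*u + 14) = (u^2 - 2*u - 8)/(u - 7)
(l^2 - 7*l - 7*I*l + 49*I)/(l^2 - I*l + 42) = (l - 7)/(l + 6*I)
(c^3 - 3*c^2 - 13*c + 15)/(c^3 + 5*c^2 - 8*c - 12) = (c^3 - 3*c^2 - 13*c + 15)/(c^3 + 5*c^2 - 8*c - 12)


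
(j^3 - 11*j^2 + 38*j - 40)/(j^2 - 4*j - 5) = (j^2 - 6*j + 8)/(j + 1)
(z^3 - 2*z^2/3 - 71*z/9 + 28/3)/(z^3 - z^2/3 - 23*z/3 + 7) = (z - 4/3)/(z - 1)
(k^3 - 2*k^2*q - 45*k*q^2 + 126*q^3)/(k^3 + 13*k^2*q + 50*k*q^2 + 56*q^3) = (k^2 - 9*k*q + 18*q^2)/(k^2 + 6*k*q + 8*q^2)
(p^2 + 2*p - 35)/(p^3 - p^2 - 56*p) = (p - 5)/(p*(p - 8))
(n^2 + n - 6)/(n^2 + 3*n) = (n - 2)/n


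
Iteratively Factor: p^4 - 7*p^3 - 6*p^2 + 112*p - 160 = (p - 2)*(p^3 - 5*p^2 - 16*p + 80) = (p - 2)*(p + 4)*(p^2 - 9*p + 20) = (p - 4)*(p - 2)*(p + 4)*(p - 5)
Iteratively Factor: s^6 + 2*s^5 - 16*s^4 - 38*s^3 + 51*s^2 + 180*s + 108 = (s - 3)*(s^5 + 5*s^4 - s^3 - 41*s^2 - 72*s - 36) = (s - 3)*(s + 2)*(s^4 + 3*s^3 - 7*s^2 - 27*s - 18) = (s - 3)*(s + 2)^2*(s^3 + s^2 - 9*s - 9) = (s - 3)*(s + 2)^2*(s + 3)*(s^2 - 2*s - 3) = (s - 3)*(s + 1)*(s + 2)^2*(s + 3)*(s - 3)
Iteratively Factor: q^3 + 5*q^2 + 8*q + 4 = (q + 2)*(q^2 + 3*q + 2) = (q + 2)^2*(q + 1)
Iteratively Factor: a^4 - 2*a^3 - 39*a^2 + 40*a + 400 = (a - 5)*(a^3 + 3*a^2 - 24*a - 80) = (a - 5)^2*(a^2 + 8*a + 16) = (a - 5)^2*(a + 4)*(a + 4)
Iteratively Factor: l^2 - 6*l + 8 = (l - 4)*(l - 2)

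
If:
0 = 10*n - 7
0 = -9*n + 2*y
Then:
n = 7/10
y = 63/20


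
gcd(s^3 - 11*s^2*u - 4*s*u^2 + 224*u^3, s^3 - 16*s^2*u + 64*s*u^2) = s - 8*u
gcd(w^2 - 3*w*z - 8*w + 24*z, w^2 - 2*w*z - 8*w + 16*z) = w - 8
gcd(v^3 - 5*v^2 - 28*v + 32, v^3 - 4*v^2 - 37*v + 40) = v^2 - 9*v + 8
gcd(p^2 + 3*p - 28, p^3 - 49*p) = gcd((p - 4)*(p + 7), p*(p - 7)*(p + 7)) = p + 7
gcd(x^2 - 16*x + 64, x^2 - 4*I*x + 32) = 1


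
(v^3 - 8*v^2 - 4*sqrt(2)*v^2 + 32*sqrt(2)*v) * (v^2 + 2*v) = v^5 - 6*v^4 - 4*sqrt(2)*v^4 - 16*v^3 + 24*sqrt(2)*v^3 + 64*sqrt(2)*v^2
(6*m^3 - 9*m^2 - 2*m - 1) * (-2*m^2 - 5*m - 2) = -12*m^5 - 12*m^4 + 37*m^3 + 30*m^2 + 9*m + 2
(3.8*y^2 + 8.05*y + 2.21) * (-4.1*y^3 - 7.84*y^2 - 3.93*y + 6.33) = -15.58*y^5 - 62.797*y^4 - 87.107*y^3 - 24.9089*y^2 + 42.2712*y + 13.9893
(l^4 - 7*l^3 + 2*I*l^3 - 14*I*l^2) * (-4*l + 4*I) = -4*l^5 + 28*l^4 - 4*I*l^4 - 8*l^3 + 28*I*l^3 + 56*l^2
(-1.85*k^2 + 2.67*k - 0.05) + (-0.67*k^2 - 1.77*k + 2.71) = -2.52*k^2 + 0.9*k + 2.66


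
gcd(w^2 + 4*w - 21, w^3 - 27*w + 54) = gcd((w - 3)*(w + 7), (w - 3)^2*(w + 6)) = w - 3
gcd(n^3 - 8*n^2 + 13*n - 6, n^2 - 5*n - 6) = n - 6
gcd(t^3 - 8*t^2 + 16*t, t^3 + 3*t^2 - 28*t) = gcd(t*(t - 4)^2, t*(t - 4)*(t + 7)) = t^2 - 4*t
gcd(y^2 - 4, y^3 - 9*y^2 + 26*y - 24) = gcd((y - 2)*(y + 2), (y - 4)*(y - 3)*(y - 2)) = y - 2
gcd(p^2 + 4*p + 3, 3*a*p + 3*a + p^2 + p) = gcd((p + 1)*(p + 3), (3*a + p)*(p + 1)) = p + 1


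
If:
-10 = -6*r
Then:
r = 5/3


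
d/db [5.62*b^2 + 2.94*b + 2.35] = 11.24*b + 2.94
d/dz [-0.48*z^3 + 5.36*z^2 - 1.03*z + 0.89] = -1.44*z^2 + 10.72*z - 1.03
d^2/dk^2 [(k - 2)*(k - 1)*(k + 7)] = 6*k + 8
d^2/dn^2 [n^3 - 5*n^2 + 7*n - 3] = 6*n - 10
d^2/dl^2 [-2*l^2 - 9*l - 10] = -4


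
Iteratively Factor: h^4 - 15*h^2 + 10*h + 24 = (h - 2)*(h^3 + 2*h^2 - 11*h - 12) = (h - 2)*(h + 4)*(h^2 - 2*h - 3) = (h - 2)*(h + 1)*(h + 4)*(h - 3)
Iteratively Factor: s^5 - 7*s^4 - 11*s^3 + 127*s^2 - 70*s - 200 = (s - 5)*(s^4 - 2*s^3 - 21*s^2 + 22*s + 40) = (s - 5)*(s - 2)*(s^3 - 21*s - 20) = (s - 5)*(s - 2)*(s + 4)*(s^2 - 4*s - 5) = (s - 5)*(s - 2)*(s + 1)*(s + 4)*(s - 5)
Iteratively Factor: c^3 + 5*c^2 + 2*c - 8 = (c - 1)*(c^2 + 6*c + 8) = (c - 1)*(c + 2)*(c + 4)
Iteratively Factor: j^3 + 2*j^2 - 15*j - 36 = (j + 3)*(j^2 - j - 12) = (j + 3)^2*(j - 4)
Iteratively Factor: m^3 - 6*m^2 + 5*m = (m - 5)*(m^2 - m) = m*(m - 5)*(m - 1)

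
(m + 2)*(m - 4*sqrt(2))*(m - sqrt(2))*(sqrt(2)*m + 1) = sqrt(2)*m^4 - 9*m^3 + 2*sqrt(2)*m^3 - 18*m^2 + 3*sqrt(2)*m^2 + 8*m + 6*sqrt(2)*m + 16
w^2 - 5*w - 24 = (w - 8)*(w + 3)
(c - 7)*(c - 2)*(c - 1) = c^3 - 10*c^2 + 23*c - 14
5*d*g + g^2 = g*(5*d + g)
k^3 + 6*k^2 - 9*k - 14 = (k - 2)*(k + 1)*(k + 7)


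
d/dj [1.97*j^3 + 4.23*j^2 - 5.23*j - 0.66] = 5.91*j^2 + 8.46*j - 5.23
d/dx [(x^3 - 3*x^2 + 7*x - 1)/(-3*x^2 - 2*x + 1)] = (-3*x^4 - 4*x^3 + 30*x^2 - 12*x + 5)/(9*x^4 + 12*x^3 - 2*x^2 - 4*x + 1)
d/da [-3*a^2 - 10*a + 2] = -6*a - 10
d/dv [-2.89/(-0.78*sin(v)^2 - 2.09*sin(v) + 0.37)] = -(4.5084*sin(v) + 6.0401)*cos(v)/(0.78*sin(v)^2 + 2.09*sin(v) - 0.37)^2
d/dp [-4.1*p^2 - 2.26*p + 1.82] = -8.2*p - 2.26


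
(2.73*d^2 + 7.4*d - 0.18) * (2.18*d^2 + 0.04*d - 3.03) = 5.9514*d^4 + 16.2412*d^3 - 8.3683*d^2 - 22.4292*d + 0.5454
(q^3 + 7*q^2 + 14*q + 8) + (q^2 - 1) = q^3 + 8*q^2 + 14*q + 7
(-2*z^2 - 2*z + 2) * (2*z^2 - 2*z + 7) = -4*z^4 - 6*z^2 - 18*z + 14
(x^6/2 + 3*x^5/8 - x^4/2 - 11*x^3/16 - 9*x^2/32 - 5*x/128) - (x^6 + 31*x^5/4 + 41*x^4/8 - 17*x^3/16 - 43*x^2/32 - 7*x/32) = -x^6/2 - 59*x^5/8 - 45*x^4/8 + 3*x^3/8 + 17*x^2/16 + 23*x/128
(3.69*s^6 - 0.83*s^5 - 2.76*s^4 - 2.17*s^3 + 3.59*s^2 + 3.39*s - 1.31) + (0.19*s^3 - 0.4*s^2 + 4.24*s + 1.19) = 3.69*s^6 - 0.83*s^5 - 2.76*s^4 - 1.98*s^3 + 3.19*s^2 + 7.63*s - 0.12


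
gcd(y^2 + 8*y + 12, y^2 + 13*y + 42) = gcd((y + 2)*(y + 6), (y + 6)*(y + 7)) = y + 6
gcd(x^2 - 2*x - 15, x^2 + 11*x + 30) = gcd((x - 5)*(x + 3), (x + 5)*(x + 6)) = 1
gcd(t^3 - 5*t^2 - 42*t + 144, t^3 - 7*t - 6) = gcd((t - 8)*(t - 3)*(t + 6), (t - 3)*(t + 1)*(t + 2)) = t - 3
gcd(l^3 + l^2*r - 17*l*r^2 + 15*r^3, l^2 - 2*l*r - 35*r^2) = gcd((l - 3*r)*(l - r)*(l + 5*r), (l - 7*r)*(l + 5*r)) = l + 5*r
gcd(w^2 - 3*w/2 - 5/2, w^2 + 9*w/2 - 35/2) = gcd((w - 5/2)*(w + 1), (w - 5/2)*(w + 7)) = w - 5/2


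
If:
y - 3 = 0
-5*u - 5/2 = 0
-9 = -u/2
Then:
No Solution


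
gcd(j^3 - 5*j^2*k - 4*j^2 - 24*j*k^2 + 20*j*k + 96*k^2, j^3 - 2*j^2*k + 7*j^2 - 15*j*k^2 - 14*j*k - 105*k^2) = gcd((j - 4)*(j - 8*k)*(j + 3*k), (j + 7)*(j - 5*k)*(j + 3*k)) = j + 3*k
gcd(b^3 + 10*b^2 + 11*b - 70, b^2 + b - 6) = b - 2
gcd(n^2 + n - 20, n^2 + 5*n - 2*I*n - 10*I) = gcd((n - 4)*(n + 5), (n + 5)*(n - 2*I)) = n + 5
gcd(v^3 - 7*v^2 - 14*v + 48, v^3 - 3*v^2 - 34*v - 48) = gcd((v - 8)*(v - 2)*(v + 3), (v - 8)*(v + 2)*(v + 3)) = v^2 - 5*v - 24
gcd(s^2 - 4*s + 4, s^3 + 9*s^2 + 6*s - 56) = s - 2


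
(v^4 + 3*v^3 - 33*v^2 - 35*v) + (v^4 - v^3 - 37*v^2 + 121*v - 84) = 2*v^4 + 2*v^3 - 70*v^2 + 86*v - 84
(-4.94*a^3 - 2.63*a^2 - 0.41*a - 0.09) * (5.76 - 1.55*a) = 7.657*a^4 - 24.3779*a^3 - 14.5133*a^2 - 2.2221*a - 0.5184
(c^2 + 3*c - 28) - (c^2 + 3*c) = -28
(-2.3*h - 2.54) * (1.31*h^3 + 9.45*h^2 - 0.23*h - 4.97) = -3.013*h^4 - 25.0624*h^3 - 23.474*h^2 + 12.0152*h + 12.6238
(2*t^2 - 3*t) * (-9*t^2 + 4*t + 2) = -18*t^4 + 35*t^3 - 8*t^2 - 6*t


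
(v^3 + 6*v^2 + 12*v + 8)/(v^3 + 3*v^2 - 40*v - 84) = (v^2 + 4*v + 4)/(v^2 + v - 42)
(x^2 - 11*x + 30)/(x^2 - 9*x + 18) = (x - 5)/(x - 3)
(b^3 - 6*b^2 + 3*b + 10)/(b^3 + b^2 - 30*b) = (b^2 - b - 2)/(b*(b + 6))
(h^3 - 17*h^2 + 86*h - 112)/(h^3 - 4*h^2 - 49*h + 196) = (h^2 - 10*h + 16)/(h^2 + 3*h - 28)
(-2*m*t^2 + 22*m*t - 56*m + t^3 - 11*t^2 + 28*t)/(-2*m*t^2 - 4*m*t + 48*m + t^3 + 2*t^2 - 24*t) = (t - 7)/(t + 6)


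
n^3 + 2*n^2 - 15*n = n*(n - 3)*(n + 5)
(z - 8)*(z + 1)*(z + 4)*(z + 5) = z^4 + 2*z^3 - 51*z^2 - 212*z - 160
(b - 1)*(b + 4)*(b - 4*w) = b^3 - 4*b^2*w + 3*b^2 - 12*b*w - 4*b + 16*w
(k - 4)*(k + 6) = k^2 + 2*k - 24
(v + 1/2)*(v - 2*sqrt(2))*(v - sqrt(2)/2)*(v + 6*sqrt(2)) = v^4 + v^3/2 + 7*sqrt(2)*v^3/2 - 28*v^2 + 7*sqrt(2)*v^2/4 - 14*v + 12*sqrt(2)*v + 6*sqrt(2)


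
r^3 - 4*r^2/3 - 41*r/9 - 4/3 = (r - 3)*(r + 1/3)*(r + 4/3)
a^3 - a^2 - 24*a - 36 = (a - 6)*(a + 2)*(a + 3)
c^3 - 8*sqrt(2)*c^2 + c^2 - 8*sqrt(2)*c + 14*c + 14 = (c + 1)*(c - 7*sqrt(2))*(c - sqrt(2))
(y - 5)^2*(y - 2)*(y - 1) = y^4 - 13*y^3 + 57*y^2 - 95*y + 50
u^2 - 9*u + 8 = (u - 8)*(u - 1)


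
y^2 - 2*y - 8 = (y - 4)*(y + 2)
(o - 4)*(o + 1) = o^2 - 3*o - 4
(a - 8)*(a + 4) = a^2 - 4*a - 32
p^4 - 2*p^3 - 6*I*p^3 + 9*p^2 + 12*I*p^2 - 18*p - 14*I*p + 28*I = (p - 2)*(p - 7*I)*(p - I)*(p + 2*I)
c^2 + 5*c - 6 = (c - 1)*(c + 6)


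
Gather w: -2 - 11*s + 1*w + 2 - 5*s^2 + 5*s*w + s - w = -5*s^2 + 5*s*w - 10*s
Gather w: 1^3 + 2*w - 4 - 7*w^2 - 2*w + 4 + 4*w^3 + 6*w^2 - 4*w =4*w^3 - w^2 - 4*w + 1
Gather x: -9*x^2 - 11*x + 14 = -9*x^2 - 11*x + 14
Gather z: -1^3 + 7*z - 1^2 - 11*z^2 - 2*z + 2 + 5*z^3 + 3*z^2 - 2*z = 5*z^3 - 8*z^2 + 3*z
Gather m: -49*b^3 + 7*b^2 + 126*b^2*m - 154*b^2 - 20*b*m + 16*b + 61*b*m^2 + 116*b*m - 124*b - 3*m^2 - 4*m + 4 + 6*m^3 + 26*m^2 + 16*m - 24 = -49*b^3 - 147*b^2 - 108*b + 6*m^3 + m^2*(61*b + 23) + m*(126*b^2 + 96*b + 12) - 20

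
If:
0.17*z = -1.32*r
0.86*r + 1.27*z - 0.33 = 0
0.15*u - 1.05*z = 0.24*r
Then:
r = -0.04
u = 1.93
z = 0.28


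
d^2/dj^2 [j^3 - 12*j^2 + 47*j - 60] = 6*j - 24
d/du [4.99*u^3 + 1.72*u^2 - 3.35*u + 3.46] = 14.97*u^2 + 3.44*u - 3.35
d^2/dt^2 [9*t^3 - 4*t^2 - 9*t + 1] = 54*t - 8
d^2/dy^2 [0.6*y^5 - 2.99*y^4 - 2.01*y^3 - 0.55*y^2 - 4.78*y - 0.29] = 12.0*y^3 - 35.88*y^2 - 12.06*y - 1.1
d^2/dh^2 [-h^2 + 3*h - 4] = -2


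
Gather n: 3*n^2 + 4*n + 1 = 3*n^2 + 4*n + 1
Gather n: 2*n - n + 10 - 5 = n + 5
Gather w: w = w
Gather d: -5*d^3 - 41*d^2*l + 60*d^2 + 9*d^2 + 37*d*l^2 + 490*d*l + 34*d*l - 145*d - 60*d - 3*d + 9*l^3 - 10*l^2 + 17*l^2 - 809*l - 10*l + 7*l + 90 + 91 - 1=-5*d^3 + d^2*(69 - 41*l) + d*(37*l^2 + 524*l - 208) + 9*l^3 + 7*l^2 - 812*l + 180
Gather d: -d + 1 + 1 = 2 - d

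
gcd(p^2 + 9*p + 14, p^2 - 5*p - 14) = p + 2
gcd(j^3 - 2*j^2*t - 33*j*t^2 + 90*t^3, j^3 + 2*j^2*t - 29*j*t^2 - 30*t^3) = -j^2 - j*t + 30*t^2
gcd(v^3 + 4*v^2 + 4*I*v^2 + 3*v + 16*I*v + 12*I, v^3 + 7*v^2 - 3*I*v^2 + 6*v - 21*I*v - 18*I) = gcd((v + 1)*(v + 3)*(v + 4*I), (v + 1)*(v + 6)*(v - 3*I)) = v + 1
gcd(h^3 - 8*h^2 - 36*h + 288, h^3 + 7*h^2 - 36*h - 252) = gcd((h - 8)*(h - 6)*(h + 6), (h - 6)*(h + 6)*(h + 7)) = h^2 - 36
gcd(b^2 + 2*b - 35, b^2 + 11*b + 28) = b + 7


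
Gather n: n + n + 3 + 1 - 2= 2*n + 2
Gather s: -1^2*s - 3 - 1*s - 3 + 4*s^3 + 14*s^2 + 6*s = 4*s^3 + 14*s^2 + 4*s - 6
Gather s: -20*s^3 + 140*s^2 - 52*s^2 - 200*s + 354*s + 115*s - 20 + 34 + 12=-20*s^3 + 88*s^2 + 269*s + 26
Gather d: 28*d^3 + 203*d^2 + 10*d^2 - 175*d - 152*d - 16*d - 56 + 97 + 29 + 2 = 28*d^3 + 213*d^2 - 343*d + 72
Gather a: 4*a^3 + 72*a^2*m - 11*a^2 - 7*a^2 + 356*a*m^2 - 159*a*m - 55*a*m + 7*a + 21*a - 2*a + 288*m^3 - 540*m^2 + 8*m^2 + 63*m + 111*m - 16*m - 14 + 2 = 4*a^3 + a^2*(72*m - 18) + a*(356*m^2 - 214*m + 26) + 288*m^3 - 532*m^2 + 158*m - 12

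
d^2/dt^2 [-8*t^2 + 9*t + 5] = -16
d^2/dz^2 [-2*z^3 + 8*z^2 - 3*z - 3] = 16 - 12*z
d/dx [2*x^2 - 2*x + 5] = 4*x - 2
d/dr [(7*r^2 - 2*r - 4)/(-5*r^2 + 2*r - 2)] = 4*(r^2 - 17*r + 3)/(25*r^4 - 20*r^3 + 24*r^2 - 8*r + 4)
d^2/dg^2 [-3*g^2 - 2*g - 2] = -6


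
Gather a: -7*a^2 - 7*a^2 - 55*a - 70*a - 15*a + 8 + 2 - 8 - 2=-14*a^2 - 140*a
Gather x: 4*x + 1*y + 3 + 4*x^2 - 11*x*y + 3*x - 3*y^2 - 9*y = 4*x^2 + x*(7 - 11*y) - 3*y^2 - 8*y + 3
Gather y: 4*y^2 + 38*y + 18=4*y^2 + 38*y + 18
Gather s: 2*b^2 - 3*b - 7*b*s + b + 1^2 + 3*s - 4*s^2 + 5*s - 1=2*b^2 - 2*b - 4*s^2 + s*(8 - 7*b)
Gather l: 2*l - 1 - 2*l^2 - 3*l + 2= -2*l^2 - l + 1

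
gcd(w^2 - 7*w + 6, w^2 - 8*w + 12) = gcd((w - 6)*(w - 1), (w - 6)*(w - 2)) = w - 6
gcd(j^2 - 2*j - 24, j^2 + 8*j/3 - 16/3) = j + 4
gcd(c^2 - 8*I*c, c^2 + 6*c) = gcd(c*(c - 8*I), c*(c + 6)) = c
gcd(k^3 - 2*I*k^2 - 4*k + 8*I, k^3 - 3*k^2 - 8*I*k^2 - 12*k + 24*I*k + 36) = k - 2*I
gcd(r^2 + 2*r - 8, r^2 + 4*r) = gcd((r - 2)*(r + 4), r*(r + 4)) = r + 4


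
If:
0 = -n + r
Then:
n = r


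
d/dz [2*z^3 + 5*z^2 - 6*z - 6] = 6*z^2 + 10*z - 6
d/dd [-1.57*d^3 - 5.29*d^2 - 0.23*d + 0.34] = -4.71*d^2 - 10.58*d - 0.23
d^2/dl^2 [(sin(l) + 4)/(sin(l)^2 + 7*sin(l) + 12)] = (3*sin(l) + cos(l)^2 + 1)/(sin(l) + 3)^3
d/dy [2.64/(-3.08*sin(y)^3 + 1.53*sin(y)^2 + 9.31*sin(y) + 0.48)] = (24.3936*sin(y)^2 - 8.0784*sin(y) - 24.5784)*cos(y)/(-3.08*sin(y)^3 + 1.53*sin(y)^2 + 9.31*sin(y) + 0.48)^2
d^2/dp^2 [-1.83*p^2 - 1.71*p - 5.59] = -3.66000000000000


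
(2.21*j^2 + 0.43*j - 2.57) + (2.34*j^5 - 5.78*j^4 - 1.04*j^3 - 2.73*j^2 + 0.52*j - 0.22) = 2.34*j^5 - 5.78*j^4 - 1.04*j^3 - 0.52*j^2 + 0.95*j - 2.79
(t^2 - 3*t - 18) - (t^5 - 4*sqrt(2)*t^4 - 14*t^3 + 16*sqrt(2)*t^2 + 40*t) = -t^5 + 4*sqrt(2)*t^4 + 14*t^3 - 16*sqrt(2)*t^2 + t^2 - 43*t - 18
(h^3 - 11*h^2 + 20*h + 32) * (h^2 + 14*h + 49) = h^5 + 3*h^4 - 85*h^3 - 227*h^2 + 1428*h + 1568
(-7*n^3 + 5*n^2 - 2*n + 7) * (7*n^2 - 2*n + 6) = -49*n^5 + 49*n^4 - 66*n^3 + 83*n^2 - 26*n + 42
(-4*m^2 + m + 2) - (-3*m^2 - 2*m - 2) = -m^2 + 3*m + 4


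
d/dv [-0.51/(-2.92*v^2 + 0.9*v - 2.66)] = (0.459 - 2.9784*v)/(2.92*v^2 - 0.9*v + 2.66)^2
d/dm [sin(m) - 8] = cos(m)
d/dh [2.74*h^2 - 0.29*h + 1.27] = 5.48*h - 0.29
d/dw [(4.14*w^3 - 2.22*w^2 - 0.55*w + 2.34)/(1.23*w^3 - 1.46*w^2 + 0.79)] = (-1.77635683940025e-15*w^5 - 3.3138*w^4 + 1.353*w^3 + 0.374200000000002*w^2 + 3.3252*w - 0.4345)/(1.5129*w^6 - 3.5916*w^5 + 2.1316*w^4 + 1.9434*w^3 - 2.3068*w^2 + 0.6241)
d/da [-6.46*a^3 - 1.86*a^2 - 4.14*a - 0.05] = -19.38*a^2 - 3.72*a - 4.14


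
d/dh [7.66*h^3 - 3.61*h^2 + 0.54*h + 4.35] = 22.98*h^2 - 7.22*h + 0.54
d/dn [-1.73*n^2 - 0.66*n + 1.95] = -3.46*n - 0.66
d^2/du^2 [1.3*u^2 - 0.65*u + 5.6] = 2.60000000000000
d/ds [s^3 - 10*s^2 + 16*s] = 3*s^2 - 20*s + 16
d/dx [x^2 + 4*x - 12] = 2*x + 4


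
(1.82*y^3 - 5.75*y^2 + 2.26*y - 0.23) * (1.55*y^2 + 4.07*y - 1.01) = 2.821*y^5 - 1.5051*y^4 - 21.7377*y^3 + 14.6492*y^2 - 3.2187*y + 0.2323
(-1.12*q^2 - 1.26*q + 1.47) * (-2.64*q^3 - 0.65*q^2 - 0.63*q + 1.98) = 2.9568*q^5 + 4.0544*q^4 - 2.3562*q^3 - 2.3793*q^2 - 3.4209*q + 2.9106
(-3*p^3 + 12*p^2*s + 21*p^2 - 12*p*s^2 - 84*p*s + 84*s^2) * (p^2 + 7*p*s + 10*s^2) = -3*p^5 - 9*p^4*s + 21*p^4 + 42*p^3*s^2 + 63*p^3*s + 36*p^2*s^3 - 294*p^2*s^2 - 120*p*s^4 - 252*p*s^3 + 840*s^4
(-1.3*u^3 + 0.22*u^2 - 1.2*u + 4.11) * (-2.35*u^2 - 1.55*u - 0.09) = 3.055*u^5 + 1.498*u^4 + 2.596*u^3 - 7.8183*u^2 - 6.2625*u - 0.3699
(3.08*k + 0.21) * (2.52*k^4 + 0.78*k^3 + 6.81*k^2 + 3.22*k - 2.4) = 7.7616*k^5 + 2.9316*k^4 + 21.1386*k^3 + 11.3477*k^2 - 6.7158*k - 0.504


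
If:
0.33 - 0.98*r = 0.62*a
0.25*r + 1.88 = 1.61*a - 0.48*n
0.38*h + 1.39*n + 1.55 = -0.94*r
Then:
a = 0.532258064516129 - 1.58064516129032*r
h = 18.8247028862479*r + 3.71743244199208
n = -5.82258064516129*r - 2.13138440860215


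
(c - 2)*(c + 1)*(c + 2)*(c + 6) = c^4 + 7*c^3 + 2*c^2 - 28*c - 24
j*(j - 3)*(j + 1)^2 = j^4 - j^3 - 5*j^2 - 3*j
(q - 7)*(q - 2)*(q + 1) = q^3 - 8*q^2 + 5*q + 14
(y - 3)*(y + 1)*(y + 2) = y^3 - 7*y - 6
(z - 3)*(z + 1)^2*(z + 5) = z^4 + 4*z^3 - 10*z^2 - 28*z - 15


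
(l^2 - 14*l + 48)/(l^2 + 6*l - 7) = (l^2 - 14*l + 48)/(l^2 + 6*l - 7)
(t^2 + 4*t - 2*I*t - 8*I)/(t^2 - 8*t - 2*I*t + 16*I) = (t + 4)/(t - 8)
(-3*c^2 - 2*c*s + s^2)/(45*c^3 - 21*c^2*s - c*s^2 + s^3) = (c + s)/(-15*c^2 + 2*c*s + s^2)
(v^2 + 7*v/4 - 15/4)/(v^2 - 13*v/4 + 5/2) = (v + 3)/(v - 2)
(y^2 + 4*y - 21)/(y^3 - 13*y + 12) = (y + 7)/(y^2 + 3*y - 4)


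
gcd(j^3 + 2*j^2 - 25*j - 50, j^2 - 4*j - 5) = j - 5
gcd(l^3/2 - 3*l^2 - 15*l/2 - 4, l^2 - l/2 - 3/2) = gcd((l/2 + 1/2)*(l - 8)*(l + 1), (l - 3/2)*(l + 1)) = l + 1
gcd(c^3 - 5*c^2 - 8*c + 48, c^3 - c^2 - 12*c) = c^2 - c - 12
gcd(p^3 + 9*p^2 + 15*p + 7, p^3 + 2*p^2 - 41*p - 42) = p^2 + 8*p + 7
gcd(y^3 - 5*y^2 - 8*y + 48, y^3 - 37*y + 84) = y - 4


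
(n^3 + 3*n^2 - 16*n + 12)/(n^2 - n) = n + 4 - 12/n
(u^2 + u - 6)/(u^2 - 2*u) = (u + 3)/u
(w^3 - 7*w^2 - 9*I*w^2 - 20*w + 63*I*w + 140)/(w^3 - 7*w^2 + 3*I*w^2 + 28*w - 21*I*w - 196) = (w - 5*I)/(w + 7*I)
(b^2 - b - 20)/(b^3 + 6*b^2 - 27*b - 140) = 1/(b + 7)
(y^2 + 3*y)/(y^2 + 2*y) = (y + 3)/(y + 2)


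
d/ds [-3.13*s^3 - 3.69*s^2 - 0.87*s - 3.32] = -9.39*s^2 - 7.38*s - 0.87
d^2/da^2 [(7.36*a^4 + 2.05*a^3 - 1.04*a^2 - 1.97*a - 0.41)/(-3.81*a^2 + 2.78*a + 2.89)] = (-213.676992*a^6 + 467.733888*a^5 + 144.9552*a^4 - 943.714144*a^3 - 732.06051*a^2 + 1.36218000000001*a + 1.083846)/(55.306341*a^6 - 121.064274*a^5 - 37.518975*a^4 + 162.17686*a^3 + 28.459275*a^2 - 69.656514*a - 24.137569)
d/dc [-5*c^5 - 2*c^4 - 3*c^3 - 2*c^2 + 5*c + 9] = -25*c^4 - 8*c^3 - 9*c^2 - 4*c + 5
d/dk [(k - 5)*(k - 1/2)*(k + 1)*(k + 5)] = 4*k^3 + 3*k^2/2 - 51*k - 25/2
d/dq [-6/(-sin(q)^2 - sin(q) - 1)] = -6*(2*sin(q) + 1)*cos(q)/(sin(q)^2 + sin(q) + 1)^2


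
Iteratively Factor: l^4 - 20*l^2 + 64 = (l + 2)*(l^3 - 2*l^2 - 16*l + 32) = (l - 2)*(l + 2)*(l^2 - 16) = (l - 4)*(l - 2)*(l + 2)*(l + 4)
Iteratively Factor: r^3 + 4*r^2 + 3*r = (r + 1)*(r^2 + 3*r) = r*(r + 1)*(r + 3)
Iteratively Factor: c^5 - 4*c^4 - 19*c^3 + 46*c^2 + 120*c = (c + 2)*(c^4 - 6*c^3 - 7*c^2 + 60*c) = c*(c + 2)*(c^3 - 6*c^2 - 7*c + 60) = c*(c - 5)*(c + 2)*(c^2 - c - 12) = c*(c - 5)*(c - 4)*(c + 2)*(c + 3)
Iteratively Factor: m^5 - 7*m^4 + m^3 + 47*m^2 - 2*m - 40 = (m + 2)*(m^4 - 9*m^3 + 19*m^2 + 9*m - 20) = (m - 4)*(m + 2)*(m^3 - 5*m^2 - m + 5) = (m - 5)*(m - 4)*(m + 2)*(m^2 - 1) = (m - 5)*(m - 4)*(m + 1)*(m + 2)*(m - 1)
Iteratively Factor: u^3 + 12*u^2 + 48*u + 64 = (u + 4)*(u^2 + 8*u + 16) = (u + 4)^2*(u + 4)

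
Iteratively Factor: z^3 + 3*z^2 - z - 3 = (z + 1)*(z^2 + 2*z - 3) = (z + 1)*(z + 3)*(z - 1)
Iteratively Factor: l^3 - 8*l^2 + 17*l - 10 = (l - 1)*(l^2 - 7*l + 10) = (l - 2)*(l - 1)*(l - 5)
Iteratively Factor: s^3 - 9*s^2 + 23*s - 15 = (s - 1)*(s^2 - 8*s + 15) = (s - 5)*(s - 1)*(s - 3)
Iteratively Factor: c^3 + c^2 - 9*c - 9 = (c + 3)*(c^2 - 2*c - 3) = (c - 3)*(c + 3)*(c + 1)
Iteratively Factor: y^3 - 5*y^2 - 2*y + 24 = (y - 3)*(y^2 - 2*y - 8) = (y - 3)*(y + 2)*(y - 4)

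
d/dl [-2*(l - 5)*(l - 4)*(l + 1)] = -6*l^2 + 32*l - 22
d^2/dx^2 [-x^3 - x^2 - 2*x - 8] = -6*x - 2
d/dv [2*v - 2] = 2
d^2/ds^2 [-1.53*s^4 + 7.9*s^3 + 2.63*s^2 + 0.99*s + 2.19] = -18.36*s^2 + 47.4*s + 5.26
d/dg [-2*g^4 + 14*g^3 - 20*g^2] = 2*g*(-4*g^2 + 21*g - 20)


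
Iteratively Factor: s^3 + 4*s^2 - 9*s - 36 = (s + 3)*(s^2 + s - 12) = (s + 3)*(s + 4)*(s - 3)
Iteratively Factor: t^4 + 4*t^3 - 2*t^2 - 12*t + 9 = (t - 1)*(t^3 + 5*t^2 + 3*t - 9) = (t - 1)^2*(t^2 + 6*t + 9) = (t - 1)^2*(t + 3)*(t + 3)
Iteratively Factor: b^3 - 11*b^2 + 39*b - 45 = (b - 5)*(b^2 - 6*b + 9) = (b - 5)*(b - 3)*(b - 3)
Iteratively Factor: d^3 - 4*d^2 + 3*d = (d - 1)*(d^2 - 3*d) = (d - 3)*(d - 1)*(d)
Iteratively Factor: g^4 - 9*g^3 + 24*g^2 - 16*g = (g)*(g^3 - 9*g^2 + 24*g - 16) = g*(g - 1)*(g^2 - 8*g + 16) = g*(g - 4)*(g - 1)*(g - 4)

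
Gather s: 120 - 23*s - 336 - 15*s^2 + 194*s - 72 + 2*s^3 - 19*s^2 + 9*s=2*s^3 - 34*s^2 + 180*s - 288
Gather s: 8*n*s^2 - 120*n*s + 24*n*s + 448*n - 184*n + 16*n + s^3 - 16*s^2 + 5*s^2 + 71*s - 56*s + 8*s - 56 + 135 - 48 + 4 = 280*n + s^3 + s^2*(8*n - 11) + s*(23 - 96*n) + 35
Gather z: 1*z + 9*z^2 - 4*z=9*z^2 - 3*z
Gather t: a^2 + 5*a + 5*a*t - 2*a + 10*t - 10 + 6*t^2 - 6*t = a^2 + 3*a + 6*t^2 + t*(5*a + 4) - 10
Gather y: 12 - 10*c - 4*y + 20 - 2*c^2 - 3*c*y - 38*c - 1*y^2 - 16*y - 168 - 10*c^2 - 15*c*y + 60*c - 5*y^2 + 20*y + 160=-12*c^2 - 18*c*y + 12*c - 6*y^2 + 24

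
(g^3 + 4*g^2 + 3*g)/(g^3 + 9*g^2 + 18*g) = (g + 1)/(g + 6)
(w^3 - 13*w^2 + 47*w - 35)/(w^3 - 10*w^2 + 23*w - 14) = (w - 5)/(w - 2)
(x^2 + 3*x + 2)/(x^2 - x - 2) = (x + 2)/(x - 2)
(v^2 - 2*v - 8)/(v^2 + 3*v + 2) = (v - 4)/(v + 1)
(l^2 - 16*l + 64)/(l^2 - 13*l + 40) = (l - 8)/(l - 5)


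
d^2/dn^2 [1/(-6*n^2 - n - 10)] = 2*(36*n^2 + 6*n - (12*n + 1)^2 + 60)/(6*n^2 + n + 10)^3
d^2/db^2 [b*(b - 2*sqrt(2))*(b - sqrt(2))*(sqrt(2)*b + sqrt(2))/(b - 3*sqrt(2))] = 2*(3*sqrt(2)*b^4 - 54*b^3 + sqrt(2)*b^3 - 18*b^2 + 162*sqrt(2)*b^2 - 324*b + 54*sqrt(2)*b - 84 + 72*sqrt(2))/(b^3 - 9*sqrt(2)*b^2 + 54*b - 54*sqrt(2))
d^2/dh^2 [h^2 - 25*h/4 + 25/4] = 2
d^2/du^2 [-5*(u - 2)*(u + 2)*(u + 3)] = -30*u - 30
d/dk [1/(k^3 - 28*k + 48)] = (28 - 3*k^2)/(k^3 - 28*k + 48)^2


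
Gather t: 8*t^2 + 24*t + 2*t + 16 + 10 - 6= 8*t^2 + 26*t + 20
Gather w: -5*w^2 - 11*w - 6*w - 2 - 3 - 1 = -5*w^2 - 17*w - 6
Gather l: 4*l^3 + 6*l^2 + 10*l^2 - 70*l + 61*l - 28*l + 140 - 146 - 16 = 4*l^3 + 16*l^2 - 37*l - 22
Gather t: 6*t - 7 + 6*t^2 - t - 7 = 6*t^2 + 5*t - 14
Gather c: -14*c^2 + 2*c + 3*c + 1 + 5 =-14*c^2 + 5*c + 6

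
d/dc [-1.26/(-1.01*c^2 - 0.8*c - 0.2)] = (-2.5452*c - 1.008)/(1.01*c^2 + 0.8*c + 0.2)^2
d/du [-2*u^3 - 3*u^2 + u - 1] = -6*u^2 - 6*u + 1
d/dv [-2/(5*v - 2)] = 10/(5*v - 2)^2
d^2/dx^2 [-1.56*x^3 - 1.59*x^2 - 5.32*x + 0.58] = -9.36*x - 3.18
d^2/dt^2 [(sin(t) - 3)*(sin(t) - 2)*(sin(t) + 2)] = -9*sin(t)^3 + 12*sin(t)^2 + 10*sin(t) - 6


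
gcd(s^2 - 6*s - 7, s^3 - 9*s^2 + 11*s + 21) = s^2 - 6*s - 7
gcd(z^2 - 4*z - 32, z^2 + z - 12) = z + 4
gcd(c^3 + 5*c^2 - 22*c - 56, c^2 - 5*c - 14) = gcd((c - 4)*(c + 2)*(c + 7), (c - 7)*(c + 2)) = c + 2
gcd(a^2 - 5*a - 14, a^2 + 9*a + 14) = a + 2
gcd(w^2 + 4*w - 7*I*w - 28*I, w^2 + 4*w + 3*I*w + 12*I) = w + 4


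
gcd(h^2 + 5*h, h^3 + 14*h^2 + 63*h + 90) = h + 5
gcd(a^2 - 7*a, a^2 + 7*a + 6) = 1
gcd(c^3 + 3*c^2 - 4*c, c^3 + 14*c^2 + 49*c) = c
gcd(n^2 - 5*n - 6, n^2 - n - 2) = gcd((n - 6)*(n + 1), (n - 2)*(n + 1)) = n + 1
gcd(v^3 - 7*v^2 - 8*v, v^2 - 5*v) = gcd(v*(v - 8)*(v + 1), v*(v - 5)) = v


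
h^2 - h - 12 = (h - 4)*(h + 3)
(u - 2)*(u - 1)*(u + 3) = u^3 - 7*u + 6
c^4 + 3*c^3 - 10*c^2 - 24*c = c*(c - 3)*(c + 2)*(c + 4)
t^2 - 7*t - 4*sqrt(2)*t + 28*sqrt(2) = (t - 7)*(t - 4*sqrt(2))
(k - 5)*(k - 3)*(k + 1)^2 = k^4 - 6*k^3 + 22*k + 15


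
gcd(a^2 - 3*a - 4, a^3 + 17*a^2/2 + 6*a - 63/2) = 1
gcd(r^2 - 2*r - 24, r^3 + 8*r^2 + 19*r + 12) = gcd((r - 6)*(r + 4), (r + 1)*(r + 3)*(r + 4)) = r + 4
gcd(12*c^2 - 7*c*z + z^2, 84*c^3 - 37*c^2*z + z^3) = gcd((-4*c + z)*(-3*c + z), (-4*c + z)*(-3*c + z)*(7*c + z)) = 12*c^2 - 7*c*z + z^2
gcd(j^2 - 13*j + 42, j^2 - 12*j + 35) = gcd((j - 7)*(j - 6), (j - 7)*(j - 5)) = j - 7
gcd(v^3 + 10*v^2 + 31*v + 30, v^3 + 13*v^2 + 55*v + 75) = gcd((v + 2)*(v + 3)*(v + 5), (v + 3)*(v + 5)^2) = v^2 + 8*v + 15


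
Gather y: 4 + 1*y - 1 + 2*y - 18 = 3*y - 15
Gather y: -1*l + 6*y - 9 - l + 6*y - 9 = -2*l + 12*y - 18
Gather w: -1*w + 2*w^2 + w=2*w^2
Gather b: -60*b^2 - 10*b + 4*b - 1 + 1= -60*b^2 - 6*b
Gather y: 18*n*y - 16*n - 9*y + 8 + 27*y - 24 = -16*n + y*(18*n + 18) - 16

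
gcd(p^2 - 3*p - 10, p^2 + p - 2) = p + 2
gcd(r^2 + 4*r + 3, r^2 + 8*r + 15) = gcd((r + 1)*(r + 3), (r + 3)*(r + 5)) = r + 3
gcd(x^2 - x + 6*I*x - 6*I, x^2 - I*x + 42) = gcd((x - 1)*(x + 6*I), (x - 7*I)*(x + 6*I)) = x + 6*I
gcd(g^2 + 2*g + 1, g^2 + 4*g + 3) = g + 1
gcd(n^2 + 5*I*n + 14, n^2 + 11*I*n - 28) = n + 7*I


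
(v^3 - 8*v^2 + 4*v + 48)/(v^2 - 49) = (v^3 - 8*v^2 + 4*v + 48)/(v^2 - 49)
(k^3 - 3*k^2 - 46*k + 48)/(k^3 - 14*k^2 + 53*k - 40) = (k + 6)/(k - 5)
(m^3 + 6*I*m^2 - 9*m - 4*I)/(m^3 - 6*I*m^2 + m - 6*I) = (m^2 + 5*I*m - 4)/(m^2 - 7*I*m - 6)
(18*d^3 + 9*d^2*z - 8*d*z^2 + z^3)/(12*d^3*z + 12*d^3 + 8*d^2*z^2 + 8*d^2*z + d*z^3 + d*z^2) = (18*d^3 + 9*d^2*z - 8*d*z^2 + z^3)/(d*(12*d^2*z + 12*d^2 + 8*d*z^2 + 8*d*z + z^3 + z^2))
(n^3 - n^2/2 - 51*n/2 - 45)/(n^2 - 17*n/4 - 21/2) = 2*(2*n^2 + 11*n + 15)/(4*n + 7)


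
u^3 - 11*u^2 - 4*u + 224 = (u - 8)*(u - 7)*(u + 4)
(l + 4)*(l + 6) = l^2 + 10*l + 24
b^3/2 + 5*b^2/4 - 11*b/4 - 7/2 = (b/2 + 1/2)*(b - 2)*(b + 7/2)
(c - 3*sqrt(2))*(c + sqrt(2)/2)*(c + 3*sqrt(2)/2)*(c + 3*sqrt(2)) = c^4 + 2*sqrt(2)*c^3 - 33*c^2/2 - 36*sqrt(2)*c - 27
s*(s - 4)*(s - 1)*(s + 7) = s^4 + 2*s^3 - 31*s^2 + 28*s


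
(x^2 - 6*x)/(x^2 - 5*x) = (x - 6)/(x - 5)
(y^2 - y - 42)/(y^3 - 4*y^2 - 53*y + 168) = (y^2 - y - 42)/(y^3 - 4*y^2 - 53*y + 168)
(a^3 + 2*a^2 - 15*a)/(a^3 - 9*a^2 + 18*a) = (a + 5)/(a - 6)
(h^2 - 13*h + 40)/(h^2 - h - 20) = (h - 8)/(h + 4)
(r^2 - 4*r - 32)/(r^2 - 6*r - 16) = (r + 4)/(r + 2)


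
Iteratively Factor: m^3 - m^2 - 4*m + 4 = (m + 2)*(m^2 - 3*m + 2) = (m - 2)*(m + 2)*(m - 1)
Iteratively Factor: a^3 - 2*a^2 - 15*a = (a - 5)*(a^2 + 3*a) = a*(a - 5)*(a + 3)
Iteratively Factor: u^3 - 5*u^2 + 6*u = (u - 3)*(u^2 - 2*u) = (u - 3)*(u - 2)*(u)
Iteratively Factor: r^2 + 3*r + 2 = (r + 2)*(r + 1)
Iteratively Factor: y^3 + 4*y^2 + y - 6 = (y + 3)*(y^2 + y - 2) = (y + 2)*(y + 3)*(y - 1)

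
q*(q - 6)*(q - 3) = q^3 - 9*q^2 + 18*q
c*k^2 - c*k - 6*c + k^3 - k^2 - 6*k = (c + k)*(k - 3)*(k + 2)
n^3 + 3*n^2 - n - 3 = (n - 1)*(n + 1)*(n + 3)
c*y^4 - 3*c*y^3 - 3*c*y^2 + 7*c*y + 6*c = (y - 3)*(y - 2)*(y + 1)*(c*y + c)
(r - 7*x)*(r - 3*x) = r^2 - 10*r*x + 21*x^2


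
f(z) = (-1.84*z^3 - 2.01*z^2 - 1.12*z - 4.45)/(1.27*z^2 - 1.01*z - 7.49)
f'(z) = (1.01 - 2.54*z)*(-1.84*z^3 - 2.01*z^2 - 1.12*z - 4.45)/(1.27*z^2 - 1.01*z - 7.49)^2 + (-5.52*z^2 - 4.02*z - 1.12)/(1.27*z^2 - 1.01*z - 7.49) = (-2.3368*z^4 + 3.7168*z^3 + 44.7973*z^2 + 41.4128*z + 3.8943)/(1.6129*z^4 - 2.5654*z^3 - 18.0045*z^2 + 15.1298*z + 56.1001)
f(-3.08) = 4.39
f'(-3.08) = -0.30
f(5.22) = -14.96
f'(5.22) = 0.49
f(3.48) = -25.19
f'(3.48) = 26.35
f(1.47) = 2.61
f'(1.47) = 4.19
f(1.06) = 1.41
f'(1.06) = 1.96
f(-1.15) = 0.65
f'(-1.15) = 0.27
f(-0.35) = 0.61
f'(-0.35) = -0.11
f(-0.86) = 0.67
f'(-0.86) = -0.07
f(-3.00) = 4.38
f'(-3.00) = -0.14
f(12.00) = -21.36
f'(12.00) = -1.32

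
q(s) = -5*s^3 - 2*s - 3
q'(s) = -15*s^2 - 2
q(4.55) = -483.08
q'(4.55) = -312.54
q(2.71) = -107.93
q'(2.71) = -112.16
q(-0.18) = -2.61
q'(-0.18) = -2.49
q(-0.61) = -0.65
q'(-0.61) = -7.58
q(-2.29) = 61.62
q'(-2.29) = -80.66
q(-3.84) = 287.80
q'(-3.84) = -223.18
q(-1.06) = 5.08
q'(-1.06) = -18.85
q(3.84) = -293.80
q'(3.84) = -223.18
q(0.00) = -3.00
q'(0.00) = -2.00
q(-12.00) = 8661.00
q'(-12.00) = -2162.00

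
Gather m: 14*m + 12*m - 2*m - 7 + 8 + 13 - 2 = 24*m + 12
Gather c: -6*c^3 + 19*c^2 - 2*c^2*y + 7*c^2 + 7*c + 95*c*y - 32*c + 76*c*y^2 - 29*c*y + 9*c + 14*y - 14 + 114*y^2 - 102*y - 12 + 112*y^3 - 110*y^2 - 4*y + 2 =-6*c^3 + c^2*(26 - 2*y) + c*(76*y^2 + 66*y - 16) + 112*y^3 + 4*y^2 - 92*y - 24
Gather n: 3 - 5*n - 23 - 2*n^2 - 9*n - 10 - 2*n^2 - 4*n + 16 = -4*n^2 - 18*n - 14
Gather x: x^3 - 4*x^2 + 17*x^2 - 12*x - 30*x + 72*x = x^3 + 13*x^2 + 30*x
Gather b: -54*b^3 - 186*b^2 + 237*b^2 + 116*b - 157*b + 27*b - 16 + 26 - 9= -54*b^3 + 51*b^2 - 14*b + 1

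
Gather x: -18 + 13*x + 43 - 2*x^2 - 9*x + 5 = -2*x^2 + 4*x + 30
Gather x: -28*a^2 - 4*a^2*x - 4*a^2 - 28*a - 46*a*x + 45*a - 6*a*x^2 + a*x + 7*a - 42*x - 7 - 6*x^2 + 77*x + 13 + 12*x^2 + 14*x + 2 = -32*a^2 + 24*a + x^2*(6 - 6*a) + x*(-4*a^2 - 45*a + 49) + 8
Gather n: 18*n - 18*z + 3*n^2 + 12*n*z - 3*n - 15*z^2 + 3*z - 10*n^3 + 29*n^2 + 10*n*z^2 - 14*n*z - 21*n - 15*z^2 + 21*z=-10*n^3 + 32*n^2 + n*(10*z^2 - 2*z - 6) - 30*z^2 + 6*z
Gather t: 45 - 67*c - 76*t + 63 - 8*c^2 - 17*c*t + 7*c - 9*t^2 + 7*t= -8*c^2 - 60*c - 9*t^2 + t*(-17*c - 69) + 108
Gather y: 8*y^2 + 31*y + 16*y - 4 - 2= 8*y^2 + 47*y - 6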